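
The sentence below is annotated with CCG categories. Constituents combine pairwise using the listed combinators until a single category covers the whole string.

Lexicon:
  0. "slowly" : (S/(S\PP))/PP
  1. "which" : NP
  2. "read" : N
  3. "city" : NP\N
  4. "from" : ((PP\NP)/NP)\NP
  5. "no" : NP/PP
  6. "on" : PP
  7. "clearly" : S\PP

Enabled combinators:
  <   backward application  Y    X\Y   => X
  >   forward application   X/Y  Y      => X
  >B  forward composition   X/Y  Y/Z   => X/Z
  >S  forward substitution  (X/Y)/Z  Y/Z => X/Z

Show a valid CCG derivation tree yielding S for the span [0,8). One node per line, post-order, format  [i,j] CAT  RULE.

[0,8] S   >
  [0,7] S/(S\PP)   >
    [0,1] "slowly" : (S/(S\PP))/PP
    [1,7] PP   <
      [1,2] "which" : NP
      [2,7] PP\NP   >
        [2,5] (PP\NP)/NP   <
          [2,4] NP   <
            [2,3] "read" : N
            [3,4] "city" : NP\N
          [4,5] "from" : ((PP\NP)/NP)\NP
        [5,7] NP   >
          [5,6] "no" : NP/PP
          [6,7] "on" : PP
  [7,8] "clearly" : S\PP

[0,1] (S/(S\PP))/PP  lex  "slowly"
[1,2] NP  lex  "which"
[2,3] N  lex  "read"
[3,4] NP\N  lex  "city"
[2,4] NP  <  k=3
[4,5] ((PP\NP)/NP)\NP  lex  "from"
[2,5] (PP\NP)/NP  <  k=4
[5,6] NP/PP  lex  "no"
[6,7] PP  lex  "on"
[5,7] NP  >  k=6
[2,7] PP\NP  >  k=5
[1,7] PP  <  k=2
[0,7] S/(S\PP)  >  k=1
[7,8] S\PP  lex  "clearly"
[0,8] S  >  k=7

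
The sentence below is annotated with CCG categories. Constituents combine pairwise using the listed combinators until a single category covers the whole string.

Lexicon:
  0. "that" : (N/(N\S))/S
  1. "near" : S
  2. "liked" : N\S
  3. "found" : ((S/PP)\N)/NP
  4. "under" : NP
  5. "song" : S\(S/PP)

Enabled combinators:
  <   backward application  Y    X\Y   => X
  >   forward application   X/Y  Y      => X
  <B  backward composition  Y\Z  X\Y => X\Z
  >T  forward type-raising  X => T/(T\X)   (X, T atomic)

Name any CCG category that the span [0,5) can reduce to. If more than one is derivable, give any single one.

[0,6] S   <
  [0,5] S/PP   <
    [0,3] N   >
      [0,2] N/(N\S)   >
        [0,1] "that" : (N/(N\S))/S
        [1,2] "near" : S
      [2,3] "liked" : N\S
    [3,5] (S/PP)\N   >
      [3,4] "found" : ((S/PP)\N)/NP
      [4,5] "under" : NP
  [5,6] "song" : S\(S/PP)

S/PP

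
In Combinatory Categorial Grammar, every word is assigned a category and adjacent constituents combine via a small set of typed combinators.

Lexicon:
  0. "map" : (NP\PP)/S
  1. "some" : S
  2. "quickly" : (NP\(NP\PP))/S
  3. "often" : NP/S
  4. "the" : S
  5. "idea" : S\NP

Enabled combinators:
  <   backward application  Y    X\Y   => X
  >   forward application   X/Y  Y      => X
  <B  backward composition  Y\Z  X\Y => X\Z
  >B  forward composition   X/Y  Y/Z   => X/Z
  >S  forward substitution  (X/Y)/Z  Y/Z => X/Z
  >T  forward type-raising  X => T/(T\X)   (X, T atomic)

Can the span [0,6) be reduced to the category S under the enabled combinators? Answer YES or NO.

(NP\PP)/S S (NP\(NP\PP))/S NP/S S S\NP
CKY chart[0,6] = {N/(N\NP), NP, NP/(NP\NP), PP/(PP\NP), S/(S\NP)}; S ∉ chart

NO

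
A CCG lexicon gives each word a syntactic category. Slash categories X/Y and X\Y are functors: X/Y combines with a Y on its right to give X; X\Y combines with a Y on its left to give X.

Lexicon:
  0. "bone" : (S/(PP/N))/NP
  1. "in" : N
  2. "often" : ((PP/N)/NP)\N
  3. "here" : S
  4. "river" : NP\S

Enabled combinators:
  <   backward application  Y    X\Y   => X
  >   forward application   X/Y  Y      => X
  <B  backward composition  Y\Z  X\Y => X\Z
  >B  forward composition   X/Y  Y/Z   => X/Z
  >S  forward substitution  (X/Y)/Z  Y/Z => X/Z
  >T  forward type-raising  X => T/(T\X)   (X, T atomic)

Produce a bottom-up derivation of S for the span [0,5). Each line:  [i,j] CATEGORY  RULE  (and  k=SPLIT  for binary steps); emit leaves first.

[0,1] (S/(PP/N))/NP  lex  "bone"
[1,2] N  lex  "in"
[2,3] ((PP/N)/NP)\N  lex  "often"
[1,3] (PP/N)/NP  <  k=2
[0,3] S/NP  >S  k=1
[3,4] S  lex  "here"
[3,4] NP/(NP\S)  >T
[4,5] NP\S  lex  "river"
[3,5] NP  >  k=4
[0,5] S  >  k=3

[0,5] S   >
  [0,3] S/NP   >S
    [0,1] "bone" : (S/(PP/N))/NP
    [1,3] (PP/N)/NP   <
      [1,2] "in" : N
      [2,3] "often" : ((PP/N)/NP)\N
  [3,5] NP   >
    [3,4] NP/(NP\S)   >T
      [3,4] "here" : S
    [4,5] "river" : NP\S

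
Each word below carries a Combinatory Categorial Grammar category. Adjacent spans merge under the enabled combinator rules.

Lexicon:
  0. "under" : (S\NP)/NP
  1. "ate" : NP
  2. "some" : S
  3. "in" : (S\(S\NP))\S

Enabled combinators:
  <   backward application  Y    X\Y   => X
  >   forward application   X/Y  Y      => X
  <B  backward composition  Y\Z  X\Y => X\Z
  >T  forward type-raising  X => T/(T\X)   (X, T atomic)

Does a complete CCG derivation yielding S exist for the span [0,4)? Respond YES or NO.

[0,4] S   <
  [0,2] S\NP   >
    [0,1] "under" : (S\NP)/NP
    [1,2] "ate" : NP
  [2,4] S\(S\NP)   <
    [2,3] "some" : S
    [3,4] "in" : (S\(S\NP))\S

YES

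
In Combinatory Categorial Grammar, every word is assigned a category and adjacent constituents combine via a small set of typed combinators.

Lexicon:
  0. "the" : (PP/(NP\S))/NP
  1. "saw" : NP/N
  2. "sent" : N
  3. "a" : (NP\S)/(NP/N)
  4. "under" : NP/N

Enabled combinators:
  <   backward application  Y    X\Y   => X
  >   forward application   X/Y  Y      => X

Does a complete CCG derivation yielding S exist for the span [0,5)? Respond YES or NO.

(PP/(NP\S))/NP NP/N N (NP\S)/(NP/N) NP/N
CKY chart[0,5] = {PP}; S ∉ chart

NO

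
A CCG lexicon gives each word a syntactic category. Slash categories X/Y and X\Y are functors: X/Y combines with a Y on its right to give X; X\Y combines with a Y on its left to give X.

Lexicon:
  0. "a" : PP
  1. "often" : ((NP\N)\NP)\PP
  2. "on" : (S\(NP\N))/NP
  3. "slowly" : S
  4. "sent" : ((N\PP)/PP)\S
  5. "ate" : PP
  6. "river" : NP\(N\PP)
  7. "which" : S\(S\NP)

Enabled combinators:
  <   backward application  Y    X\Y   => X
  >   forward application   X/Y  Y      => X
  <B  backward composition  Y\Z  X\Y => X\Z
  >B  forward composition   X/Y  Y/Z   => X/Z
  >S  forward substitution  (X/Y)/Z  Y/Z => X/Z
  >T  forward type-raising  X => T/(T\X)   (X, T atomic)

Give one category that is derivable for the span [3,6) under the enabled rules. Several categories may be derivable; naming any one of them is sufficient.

[0,8] S   <
  [0,7] S\NP   <B
    [0,2] (NP\N)\NP   <
      [0,1] "a" : PP
      [1,2] "often" : ((NP\N)\NP)\PP
    [2,7] S\(NP\N)   >
      [2,3] "on" : (S\(NP\N))/NP
      [3,7] NP   <
        [3,6] N\PP   >
          [3,5] (N\PP)/PP   <
            [3,4] "slowly" : S
            [4,5] "sent" : ((N\PP)/PP)\S
          [5,6] "ate" : PP
        [6,7] "river" : NP\(N\PP)
  [7,8] "which" : S\(S\NP)

N\PP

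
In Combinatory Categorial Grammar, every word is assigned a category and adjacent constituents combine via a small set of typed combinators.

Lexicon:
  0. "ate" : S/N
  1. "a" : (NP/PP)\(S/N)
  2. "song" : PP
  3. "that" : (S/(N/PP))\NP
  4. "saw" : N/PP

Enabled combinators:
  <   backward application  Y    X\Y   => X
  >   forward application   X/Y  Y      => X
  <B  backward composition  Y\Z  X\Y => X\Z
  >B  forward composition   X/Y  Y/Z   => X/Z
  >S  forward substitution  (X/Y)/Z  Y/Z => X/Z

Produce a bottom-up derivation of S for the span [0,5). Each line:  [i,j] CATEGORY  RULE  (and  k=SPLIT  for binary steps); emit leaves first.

[0,1] S/N  lex  "ate"
[1,2] (NP/PP)\(S/N)  lex  "a"
[0,2] NP/PP  <  k=1
[2,3] PP  lex  "song"
[0,3] NP  >  k=2
[3,4] (S/(N/PP))\NP  lex  "that"
[0,4] S/(N/PP)  <  k=3
[4,5] N/PP  lex  "saw"
[0,5] S  >  k=4

[0,5] S   >
  [0,4] S/(N/PP)   <
    [0,3] NP   >
      [0,2] NP/PP   <
        [0,1] "ate" : S/N
        [1,2] "a" : (NP/PP)\(S/N)
      [2,3] "song" : PP
    [3,4] "that" : (S/(N/PP))\NP
  [4,5] "saw" : N/PP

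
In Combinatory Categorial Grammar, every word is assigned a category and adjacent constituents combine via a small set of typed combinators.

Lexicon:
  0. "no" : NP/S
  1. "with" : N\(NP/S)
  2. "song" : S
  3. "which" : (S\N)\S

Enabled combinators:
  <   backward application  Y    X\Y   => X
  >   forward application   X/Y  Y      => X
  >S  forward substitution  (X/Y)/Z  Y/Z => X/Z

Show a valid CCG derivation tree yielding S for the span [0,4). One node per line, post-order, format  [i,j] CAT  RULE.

[0,1] NP/S  lex  "no"
[1,2] N\(NP/S)  lex  "with"
[0,2] N  <  k=1
[2,3] S  lex  "song"
[3,4] (S\N)\S  lex  "which"
[2,4] S\N  <  k=3
[0,4] S  <  k=2

[0,4] S   <
  [0,2] N   <
    [0,1] "no" : NP/S
    [1,2] "with" : N\(NP/S)
  [2,4] S\N   <
    [2,3] "song" : S
    [3,4] "which" : (S\N)\S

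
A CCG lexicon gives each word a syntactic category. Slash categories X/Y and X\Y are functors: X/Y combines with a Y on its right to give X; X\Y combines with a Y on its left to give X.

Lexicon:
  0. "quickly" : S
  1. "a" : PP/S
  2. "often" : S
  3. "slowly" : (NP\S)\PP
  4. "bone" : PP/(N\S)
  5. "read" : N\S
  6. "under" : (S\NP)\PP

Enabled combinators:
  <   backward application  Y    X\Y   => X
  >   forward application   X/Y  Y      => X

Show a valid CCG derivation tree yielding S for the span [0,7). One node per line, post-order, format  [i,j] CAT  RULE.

[0,1] S  lex  "quickly"
[1,2] PP/S  lex  "a"
[2,3] S  lex  "often"
[1,3] PP  >  k=2
[3,4] (NP\S)\PP  lex  "slowly"
[1,4] NP\S  <  k=3
[0,4] NP  <  k=1
[4,5] PP/(N\S)  lex  "bone"
[5,6] N\S  lex  "read"
[4,6] PP  >  k=5
[6,7] (S\NP)\PP  lex  "under"
[4,7] S\NP  <  k=6
[0,7] S  <  k=4

[0,7] S   <
  [0,4] NP   <
    [0,1] "quickly" : S
    [1,4] NP\S   <
      [1,3] PP   >
        [1,2] "a" : PP/S
        [2,3] "often" : S
      [3,4] "slowly" : (NP\S)\PP
  [4,7] S\NP   <
    [4,6] PP   >
      [4,5] "bone" : PP/(N\S)
      [5,6] "read" : N\S
    [6,7] "under" : (S\NP)\PP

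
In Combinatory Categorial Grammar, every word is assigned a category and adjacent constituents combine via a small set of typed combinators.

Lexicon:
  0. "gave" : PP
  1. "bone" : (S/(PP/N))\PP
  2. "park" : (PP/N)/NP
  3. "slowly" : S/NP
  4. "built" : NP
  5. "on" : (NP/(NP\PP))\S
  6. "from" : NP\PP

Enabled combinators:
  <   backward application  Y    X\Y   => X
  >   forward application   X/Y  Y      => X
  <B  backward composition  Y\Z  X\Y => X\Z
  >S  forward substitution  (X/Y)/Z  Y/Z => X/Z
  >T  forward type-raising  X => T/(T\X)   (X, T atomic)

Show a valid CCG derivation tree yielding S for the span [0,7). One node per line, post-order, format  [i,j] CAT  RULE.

[0,7] S   >
  [0,2] S/(PP/N)   <
    [0,1] "gave" : PP
    [1,2] "bone" : (S/(PP/N))\PP
  [2,7] PP/N   >
    [2,3] "park" : (PP/N)/NP
    [3,7] NP   >
      [3,6] NP/(NP\PP)   <
        [3,5] S   >
          [3,4] "slowly" : S/NP
          [4,5] "built" : NP
        [5,6] "on" : (NP/(NP\PP))\S
      [6,7] "from" : NP\PP

[0,1] PP  lex  "gave"
[1,2] (S/(PP/N))\PP  lex  "bone"
[0,2] S/(PP/N)  <  k=1
[2,3] (PP/N)/NP  lex  "park"
[3,4] S/NP  lex  "slowly"
[4,5] NP  lex  "built"
[3,5] S  >  k=4
[5,6] (NP/(NP\PP))\S  lex  "on"
[3,6] NP/(NP\PP)  <  k=5
[6,7] NP\PP  lex  "from"
[3,7] NP  >  k=6
[2,7] PP/N  >  k=3
[0,7] S  >  k=2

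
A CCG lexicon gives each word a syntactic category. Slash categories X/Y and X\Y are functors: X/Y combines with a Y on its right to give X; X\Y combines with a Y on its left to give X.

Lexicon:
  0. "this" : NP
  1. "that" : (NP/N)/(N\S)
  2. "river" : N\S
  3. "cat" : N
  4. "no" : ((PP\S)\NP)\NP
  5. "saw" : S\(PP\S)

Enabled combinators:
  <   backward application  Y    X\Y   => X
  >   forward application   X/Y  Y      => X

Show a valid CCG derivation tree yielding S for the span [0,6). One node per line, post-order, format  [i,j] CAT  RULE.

[0,6] S   <
  [0,5] PP\S   <
    [0,1] "this" : NP
    [1,5] (PP\S)\NP   <
      [1,4] NP   >
        [1,3] NP/N   >
          [1,2] "that" : (NP/N)/(N\S)
          [2,3] "river" : N\S
        [3,4] "cat" : N
      [4,5] "no" : ((PP\S)\NP)\NP
  [5,6] "saw" : S\(PP\S)

[0,1] NP  lex  "this"
[1,2] (NP/N)/(N\S)  lex  "that"
[2,3] N\S  lex  "river"
[1,3] NP/N  >  k=2
[3,4] N  lex  "cat"
[1,4] NP  >  k=3
[4,5] ((PP\S)\NP)\NP  lex  "no"
[1,5] (PP\S)\NP  <  k=4
[0,5] PP\S  <  k=1
[5,6] S\(PP\S)  lex  "saw"
[0,6] S  <  k=5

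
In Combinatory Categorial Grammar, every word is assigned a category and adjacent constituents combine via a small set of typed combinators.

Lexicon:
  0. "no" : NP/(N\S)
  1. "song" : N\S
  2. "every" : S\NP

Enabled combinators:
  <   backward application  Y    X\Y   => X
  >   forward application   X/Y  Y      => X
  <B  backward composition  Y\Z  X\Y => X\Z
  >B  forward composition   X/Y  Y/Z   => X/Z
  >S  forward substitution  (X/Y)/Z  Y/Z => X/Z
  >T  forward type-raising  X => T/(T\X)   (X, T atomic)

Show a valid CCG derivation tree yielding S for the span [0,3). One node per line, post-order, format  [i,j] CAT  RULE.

[0,1] NP/(N\S)  lex  "no"
[1,2] N\S  lex  "song"
[0,2] NP  >  k=1
[2,3] S\NP  lex  "every"
[0,3] S  <  k=2

[0,3] S   <
  [0,2] NP   >
    [0,1] "no" : NP/(N\S)
    [1,2] "song" : N\S
  [2,3] "every" : S\NP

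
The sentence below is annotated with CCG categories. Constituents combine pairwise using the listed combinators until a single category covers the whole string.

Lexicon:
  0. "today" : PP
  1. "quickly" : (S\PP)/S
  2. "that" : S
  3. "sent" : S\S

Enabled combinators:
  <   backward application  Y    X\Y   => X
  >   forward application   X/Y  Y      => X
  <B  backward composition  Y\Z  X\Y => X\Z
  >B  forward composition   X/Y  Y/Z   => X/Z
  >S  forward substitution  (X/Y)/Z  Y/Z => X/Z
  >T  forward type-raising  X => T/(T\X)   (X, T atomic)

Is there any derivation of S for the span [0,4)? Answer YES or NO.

YES

[0,4] S   >
  [0,1] S/(S\PP)   >T
    [0,1] "today" : PP
  [1,4] S\PP   <B
    [1,3] S\PP   >
      [1,2] "quickly" : (S\PP)/S
      [2,3] "that" : S
    [3,4] "sent" : S\S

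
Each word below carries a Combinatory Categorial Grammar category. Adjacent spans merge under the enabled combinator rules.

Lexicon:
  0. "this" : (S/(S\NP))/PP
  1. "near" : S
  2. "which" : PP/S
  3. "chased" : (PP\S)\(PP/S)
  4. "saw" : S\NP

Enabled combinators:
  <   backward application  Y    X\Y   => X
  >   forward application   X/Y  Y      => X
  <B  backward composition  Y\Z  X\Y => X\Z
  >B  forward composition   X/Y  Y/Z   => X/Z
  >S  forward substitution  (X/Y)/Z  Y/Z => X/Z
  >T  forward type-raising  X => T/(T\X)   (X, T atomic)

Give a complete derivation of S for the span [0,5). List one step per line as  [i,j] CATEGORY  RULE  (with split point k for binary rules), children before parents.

[0,5] S   >
  [0,4] S/(S\NP)   >
    [0,1] "this" : (S/(S\NP))/PP
    [1,4] PP   >
      [1,2] PP/(PP\S)   >T
        [1,2] "near" : S
      [2,4] PP\S   <
        [2,3] "which" : PP/S
        [3,4] "chased" : (PP\S)\(PP/S)
  [4,5] "saw" : S\NP

[0,1] (S/(S\NP))/PP  lex  "this"
[1,2] S  lex  "near"
[1,2] PP/(PP\S)  >T
[2,3] PP/S  lex  "which"
[3,4] (PP\S)\(PP/S)  lex  "chased"
[2,4] PP\S  <  k=3
[1,4] PP  >  k=2
[0,4] S/(S\NP)  >  k=1
[4,5] S\NP  lex  "saw"
[0,5] S  >  k=4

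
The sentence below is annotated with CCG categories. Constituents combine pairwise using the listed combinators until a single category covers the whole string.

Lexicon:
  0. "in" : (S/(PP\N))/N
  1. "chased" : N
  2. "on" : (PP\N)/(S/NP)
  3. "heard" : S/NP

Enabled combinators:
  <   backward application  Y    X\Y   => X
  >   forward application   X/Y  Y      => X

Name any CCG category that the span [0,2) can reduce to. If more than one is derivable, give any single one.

S/(PP\N)

[0,4] S   >
  [0,2] S/(PP\N)   >
    [0,1] "in" : (S/(PP\N))/N
    [1,2] "chased" : N
  [2,4] PP\N   >
    [2,3] "on" : (PP\N)/(S/NP)
    [3,4] "heard" : S/NP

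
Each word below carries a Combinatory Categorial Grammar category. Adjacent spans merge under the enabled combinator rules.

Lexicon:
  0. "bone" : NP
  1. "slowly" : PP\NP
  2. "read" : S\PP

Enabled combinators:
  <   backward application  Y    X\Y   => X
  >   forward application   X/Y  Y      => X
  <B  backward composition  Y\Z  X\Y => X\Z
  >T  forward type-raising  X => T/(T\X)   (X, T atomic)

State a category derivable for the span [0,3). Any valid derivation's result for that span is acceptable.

S

[0,3] S   >
  [0,1] S/(S\NP)   >T
    [0,1] "bone" : NP
  [1,3] S\NP   <B
    [1,2] "slowly" : PP\NP
    [2,3] "read" : S\PP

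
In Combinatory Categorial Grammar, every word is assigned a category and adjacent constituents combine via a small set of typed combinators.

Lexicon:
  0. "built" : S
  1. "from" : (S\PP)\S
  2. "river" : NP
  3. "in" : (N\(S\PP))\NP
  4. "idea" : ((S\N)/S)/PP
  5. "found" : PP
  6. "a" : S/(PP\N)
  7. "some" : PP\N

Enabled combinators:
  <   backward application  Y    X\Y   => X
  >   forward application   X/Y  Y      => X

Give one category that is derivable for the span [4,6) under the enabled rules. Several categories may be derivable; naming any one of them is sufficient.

[0,8] S   <
  [0,4] N   <
    [0,2] S\PP   <
      [0,1] "built" : S
      [1,2] "from" : (S\PP)\S
    [2,4] N\(S\PP)   <
      [2,3] "river" : NP
      [3,4] "in" : (N\(S\PP))\NP
  [4,8] S\N   >
    [4,6] (S\N)/S   >
      [4,5] "idea" : ((S\N)/S)/PP
      [5,6] "found" : PP
    [6,8] S   >
      [6,7] "a" : S/(PP\N)
      [7,8] "some" : PP\N

(S\N)/S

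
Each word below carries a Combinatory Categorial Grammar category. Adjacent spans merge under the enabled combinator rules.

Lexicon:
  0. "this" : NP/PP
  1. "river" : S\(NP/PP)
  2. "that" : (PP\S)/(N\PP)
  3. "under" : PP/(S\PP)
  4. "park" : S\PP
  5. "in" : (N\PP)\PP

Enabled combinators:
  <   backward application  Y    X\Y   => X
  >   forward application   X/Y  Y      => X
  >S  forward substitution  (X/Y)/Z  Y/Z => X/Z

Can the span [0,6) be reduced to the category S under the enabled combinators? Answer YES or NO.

NP/PP S\(NP/PP) (PP\S)/(N\PP) PP/(S\PP) S\PP (N\PP)\PP
CKY chart[0,6] = {PP}; S ∉ chart

NO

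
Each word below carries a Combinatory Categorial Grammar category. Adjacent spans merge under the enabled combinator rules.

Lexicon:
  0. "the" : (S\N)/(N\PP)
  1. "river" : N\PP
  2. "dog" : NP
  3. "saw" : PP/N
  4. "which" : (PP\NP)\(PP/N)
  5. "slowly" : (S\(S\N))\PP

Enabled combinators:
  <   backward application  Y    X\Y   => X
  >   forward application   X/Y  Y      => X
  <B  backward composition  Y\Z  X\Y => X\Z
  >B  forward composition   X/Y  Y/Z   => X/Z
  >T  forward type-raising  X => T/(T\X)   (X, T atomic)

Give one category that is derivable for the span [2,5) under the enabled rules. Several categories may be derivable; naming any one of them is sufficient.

[0,6] S   <
  [0,2] S\N   >
    [0,1] "the" : (S\N)/(N\PP)
    [1,2] "river" : N\PP
  [2,6] S\(S\N)   <
    [2,5] PP   <
      [2,3] "dog" : NP
      [3,5] PP\NP   <
        [3,4] "saw" : PP/N
        [4,5] "which" : (PP\NP)\(PP/N)
    [5,6] "slowly" : (S\(S\N))\PP

PP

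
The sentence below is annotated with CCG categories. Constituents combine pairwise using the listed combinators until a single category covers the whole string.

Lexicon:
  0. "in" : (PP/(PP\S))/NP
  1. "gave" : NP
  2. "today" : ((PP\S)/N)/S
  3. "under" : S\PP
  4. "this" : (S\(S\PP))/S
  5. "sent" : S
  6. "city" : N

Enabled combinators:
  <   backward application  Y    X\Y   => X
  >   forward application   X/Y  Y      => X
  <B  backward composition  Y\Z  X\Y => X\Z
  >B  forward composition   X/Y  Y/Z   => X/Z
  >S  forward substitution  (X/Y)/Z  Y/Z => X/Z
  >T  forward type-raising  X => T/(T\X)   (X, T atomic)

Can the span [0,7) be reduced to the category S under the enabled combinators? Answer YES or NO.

NO

(PP/(PP\S))/NP NP ((PP\S)/N)/S S\PP (S\(S\PP))/S S N
CKY chart[0,7] = {N/(N\PP), NP/(NP\PP), PP, PP/(N\N), PP/(PP\PP), S/(S\PP)}; S ∉ chart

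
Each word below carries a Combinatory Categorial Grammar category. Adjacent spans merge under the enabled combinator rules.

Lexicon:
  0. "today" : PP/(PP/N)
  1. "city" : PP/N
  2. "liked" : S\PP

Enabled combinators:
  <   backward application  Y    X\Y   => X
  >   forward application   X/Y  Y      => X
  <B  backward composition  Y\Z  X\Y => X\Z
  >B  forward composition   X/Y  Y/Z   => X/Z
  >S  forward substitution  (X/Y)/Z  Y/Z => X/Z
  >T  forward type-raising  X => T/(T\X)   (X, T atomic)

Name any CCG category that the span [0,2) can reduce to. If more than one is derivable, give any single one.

PP

[0,3] S   <
  [0,2] PP   >
    [0,1] "today" : PP/(PP/N)
    [1,2] "city" : PP/N
  [2,3] "liked" : S\PP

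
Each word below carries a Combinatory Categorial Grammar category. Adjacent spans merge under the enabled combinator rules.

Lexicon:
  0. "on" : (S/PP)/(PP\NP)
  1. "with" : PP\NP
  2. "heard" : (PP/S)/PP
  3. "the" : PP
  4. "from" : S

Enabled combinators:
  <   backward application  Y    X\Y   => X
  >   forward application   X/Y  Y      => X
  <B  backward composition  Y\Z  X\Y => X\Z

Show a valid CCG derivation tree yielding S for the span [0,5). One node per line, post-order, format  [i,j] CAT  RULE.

[0,1] (S/PP)/(PP\NP)  lex  "on"
[1,2] PP\NP  lex  "with"
[0,2] S/PP  >  k=1
[2,3] (PP/S)/PP  lex  "heard"
[3,4] PP  lex  "the"
[2,4] PP/S  >  k=3
[4,5] S  lex  "from"
[2,5] PP  >  k=4
[0,5] S  >  k=2

[0,5] S   >
  [0,2] S/PP   >
    [0,1] "on" : (S/PP)/(PP\NP)
    [1,2] "with" : PP\NP
  [2,5] PP   >
    [2,4] PP/S   >
      [2,3] "heard" : (PP/S)/PP
      [3,4] "the" : PP
    [4,5] "from" : S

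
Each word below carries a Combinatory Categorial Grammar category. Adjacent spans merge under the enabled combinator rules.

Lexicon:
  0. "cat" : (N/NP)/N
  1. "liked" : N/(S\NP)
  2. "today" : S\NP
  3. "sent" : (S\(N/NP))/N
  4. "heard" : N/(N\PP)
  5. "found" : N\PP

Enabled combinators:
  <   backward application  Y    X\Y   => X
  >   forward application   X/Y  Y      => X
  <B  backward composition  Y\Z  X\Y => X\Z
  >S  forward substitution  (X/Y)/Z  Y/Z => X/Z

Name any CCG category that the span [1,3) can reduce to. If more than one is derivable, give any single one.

[0,6] S   <
  [0,3] N/NP   >
    [0,1] "cat" : (N/NP)/N
    [1,3] N   >
      [1,2] "liked" : N/(S\NP)
      [2,3] "today" : S\NP
  [3,6] S\(N/NP)   >
    [3,4] "sent" : (S\(N/NP))/N
    [4,6] N   >
      [4,5] "heard" : N/(N\PP)
      [5,6] "found" : N\PP

N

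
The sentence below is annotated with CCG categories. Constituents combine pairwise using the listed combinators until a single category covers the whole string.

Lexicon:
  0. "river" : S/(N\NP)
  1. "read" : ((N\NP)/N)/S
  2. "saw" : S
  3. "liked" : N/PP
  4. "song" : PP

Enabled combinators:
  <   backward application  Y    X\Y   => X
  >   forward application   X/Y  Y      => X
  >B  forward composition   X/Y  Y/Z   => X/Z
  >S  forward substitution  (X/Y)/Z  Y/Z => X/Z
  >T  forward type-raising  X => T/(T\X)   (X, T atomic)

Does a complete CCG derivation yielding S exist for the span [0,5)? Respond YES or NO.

YES

[0,5] S   >
  [0,1] "river" : S/(N\NP)
  [1,5] N\NP   >
    [1,3] (N\NP)/N   >
      [1,2] "read" : ((N\NP)/N)/S
      [2,3] "saw" : S
    [3,5] N   >
      [3,4] "liked" : N/PP
      [4,5] "song" : PP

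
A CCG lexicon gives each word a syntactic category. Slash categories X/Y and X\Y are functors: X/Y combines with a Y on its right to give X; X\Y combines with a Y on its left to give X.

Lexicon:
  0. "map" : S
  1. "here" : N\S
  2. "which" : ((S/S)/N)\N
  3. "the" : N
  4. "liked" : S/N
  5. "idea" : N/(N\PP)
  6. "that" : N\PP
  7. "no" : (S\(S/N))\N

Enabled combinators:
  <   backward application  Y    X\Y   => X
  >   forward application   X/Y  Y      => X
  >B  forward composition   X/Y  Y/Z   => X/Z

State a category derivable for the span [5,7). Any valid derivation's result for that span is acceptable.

[0,8] S   <
  [0,5] S/N   >B
    [0,4] S/S   >
      [0,3] (S/S)/N   <
        [0,2] N   <
          [0,1] "map" : S
          [1,2] "here" : N\S
        [2,3] "which" : ((S/S)/N)\N
      [3,4] "the" : N
    [4,5] "liked" : S/N
  [5,8] S\(S/N)   <
    [5,7] N   >
      [5,6] "idea" : N/(N\PP)
      [6,7] "that" : N\PP
    [7,8] "no" : (S\(S/N))\N

N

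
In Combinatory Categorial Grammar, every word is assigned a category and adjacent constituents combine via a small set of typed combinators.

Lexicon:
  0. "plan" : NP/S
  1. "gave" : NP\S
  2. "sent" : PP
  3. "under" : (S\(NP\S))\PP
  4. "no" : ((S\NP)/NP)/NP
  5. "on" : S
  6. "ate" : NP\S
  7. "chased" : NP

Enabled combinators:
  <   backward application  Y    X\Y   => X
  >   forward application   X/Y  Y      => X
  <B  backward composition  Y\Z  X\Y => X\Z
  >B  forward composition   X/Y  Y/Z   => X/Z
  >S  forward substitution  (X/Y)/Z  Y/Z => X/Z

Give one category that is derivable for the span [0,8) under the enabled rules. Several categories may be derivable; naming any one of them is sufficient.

[0,8] S   <
  [0,4] NP   >
    [0,1] "plan" : NP/S
    [1,4] S   <
      [1,2] "gave" : NP\S
      [2,4] S\(NP\S)   <
        [2,3] "sent" : PP
        [3,4] "under" : (S\(NP\S))\PP
  [4,8] S\NP   >
    [4,7] (S\NP)/NP   >
      [4,5] "no" : ((S\NP)/NP)/NP
      [5,7] NP   <
        [5,6] "on" : S
        [6,7] "ate" : NP\S
    [7,8] "chased" : NP

S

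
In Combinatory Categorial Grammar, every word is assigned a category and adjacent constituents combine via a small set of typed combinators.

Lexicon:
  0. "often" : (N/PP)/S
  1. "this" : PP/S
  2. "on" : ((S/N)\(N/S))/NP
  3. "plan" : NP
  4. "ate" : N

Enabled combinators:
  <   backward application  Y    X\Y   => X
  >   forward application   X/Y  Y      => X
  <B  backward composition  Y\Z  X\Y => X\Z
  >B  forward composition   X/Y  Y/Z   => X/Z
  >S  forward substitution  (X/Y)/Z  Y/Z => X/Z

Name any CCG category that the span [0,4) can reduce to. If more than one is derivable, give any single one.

S/N

[0,5] S   >
  [0,4] S/N   <
    [0,2] N/S   >S
      [0,1] "often" : (N/PP)/S
      [1,2] "this" : PP/S
    [2,4] (S/N)\(N/S)   >
      [2,3] "on" : ((S/N)\(N/S))/NP
      [3,4] "plan" : NP
  [4,5] "ate" : N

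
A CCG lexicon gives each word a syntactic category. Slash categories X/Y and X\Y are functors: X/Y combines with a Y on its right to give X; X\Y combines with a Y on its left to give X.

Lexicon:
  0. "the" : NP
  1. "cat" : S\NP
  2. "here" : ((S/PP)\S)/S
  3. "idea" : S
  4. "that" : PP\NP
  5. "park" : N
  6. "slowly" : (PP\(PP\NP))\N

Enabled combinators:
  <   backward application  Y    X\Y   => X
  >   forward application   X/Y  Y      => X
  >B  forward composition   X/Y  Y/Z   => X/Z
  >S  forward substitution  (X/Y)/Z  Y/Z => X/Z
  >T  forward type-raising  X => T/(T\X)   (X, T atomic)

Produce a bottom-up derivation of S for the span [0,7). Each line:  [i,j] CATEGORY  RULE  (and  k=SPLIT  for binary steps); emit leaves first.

[0,7] S   >
  [0,4] S/PP   <
    [0,2] S   >
      [0,1] S/(S\NP)   >T
        [0,1] "the" : NP
      [1,2] "cat" : S\NP
    [2,4] (S/PP)\S   >
      [2,3] "here" : ((S/PP)\S)/S
      [3,4] "idea" : S
  [4,7] PP   <
    [4,5] "that" : PP\NP
    [5,7] PP\(PP\NP)   <
      [5,6] "park" : N
      [6,7] "slowly" : (PP\(PP\NP))\N

[0,1] NP  lex  "the"
[0,1] S/(S\NP)  >T
[1,2] S\NP  lex  "cat"
[0,2] S  >  k=1
[2,3] ((S/PP)\S)/S  lex  "here"
[3,4] S  lex  "idea"
[2,4] (S/PP)\S  >  k=3
[0,4] S/PP  <  k=2
[4,5] PP\NP  lex  "that"
[5,6] N  lex  "park"
[6,7] (PP\(PP\NP))\N  lex  "slowly"
[5,7] PP\(PP\NP)  <  k=6
[4,7] PP  <  k=5
[0,7] S  >  k=4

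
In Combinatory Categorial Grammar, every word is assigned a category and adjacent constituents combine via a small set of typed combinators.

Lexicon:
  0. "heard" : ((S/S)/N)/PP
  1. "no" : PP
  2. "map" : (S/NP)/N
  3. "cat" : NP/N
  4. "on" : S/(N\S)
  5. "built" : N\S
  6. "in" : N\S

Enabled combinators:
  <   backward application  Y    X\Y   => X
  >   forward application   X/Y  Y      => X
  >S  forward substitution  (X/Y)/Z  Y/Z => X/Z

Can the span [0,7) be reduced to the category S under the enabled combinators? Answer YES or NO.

[0,7] S   >
  [0,4] S/N   >S
    [0,2] (S/S)/N   >
      [0,1] "heard" : ((S/S)/N)/PP
      [1,2] "no" : PP
    [2,4] S/N   >S
      [2,3] "map" : (S/NP)/N
      [3,4] "cat" : NP/N
  [4,7] N   <
    [4,6] S   >
      [4,5] "on" : S/(N\S)
      [5,6] "built" : N\S
    [6,7] "in" : N\S

YES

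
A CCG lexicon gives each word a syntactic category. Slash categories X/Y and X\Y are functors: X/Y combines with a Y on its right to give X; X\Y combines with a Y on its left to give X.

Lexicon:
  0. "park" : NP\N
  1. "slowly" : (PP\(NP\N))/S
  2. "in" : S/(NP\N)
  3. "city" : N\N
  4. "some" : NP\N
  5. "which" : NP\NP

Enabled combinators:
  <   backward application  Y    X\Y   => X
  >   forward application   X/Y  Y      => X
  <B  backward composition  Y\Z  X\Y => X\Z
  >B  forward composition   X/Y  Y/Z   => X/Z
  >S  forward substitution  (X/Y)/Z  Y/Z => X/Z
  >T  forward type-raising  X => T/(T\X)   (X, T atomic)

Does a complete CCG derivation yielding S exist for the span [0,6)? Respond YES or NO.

NO

NP\N (PP\(NP\N))/S S/(NP\N) N\N NP\N NP\NP
CKY chart[0,6] = {N/(N\PP), NP/(NP\PP), PP, PP/(PP\PP), S/(S\PP)}; S ∉ chart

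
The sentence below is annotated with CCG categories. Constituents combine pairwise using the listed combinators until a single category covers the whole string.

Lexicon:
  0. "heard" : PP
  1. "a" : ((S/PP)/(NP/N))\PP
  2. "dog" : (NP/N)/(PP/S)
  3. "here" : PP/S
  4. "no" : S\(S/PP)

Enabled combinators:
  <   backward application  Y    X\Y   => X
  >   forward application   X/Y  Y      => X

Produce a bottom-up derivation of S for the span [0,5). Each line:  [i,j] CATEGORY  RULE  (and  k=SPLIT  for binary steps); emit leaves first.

[0,5] S   <
  [0,4] S/PP   >
    [0,2] (S/PP)/(NP/N)   <
      [0,1] "heard" : PP
      [1,2] "a" : ((S/PP)/(NP/N))\PP
    [2,4] NP/N   >
      [2,3] "dog" : (NP/N)/(PP/S)
      [3,4] "here" : PP/S
  [4,5] "no" : S\(S/PP)

[0,1] PP  lex  "heard"
[1,2] ((S/PP)/(NP/N))\PP  lex  "a"
[0,2] (S/PP)/(NP/N)  <  k=1
[2,3] (NP/N)/(PP/S)  lex  "dog"
[3,4] PP/S  lex  "here"
[2,4] NP/N  >  k=3
[0,4] S/PP  >  k=2
[4,5] S\(S/PP)  lex  "no"
[0,5] S  <  k=4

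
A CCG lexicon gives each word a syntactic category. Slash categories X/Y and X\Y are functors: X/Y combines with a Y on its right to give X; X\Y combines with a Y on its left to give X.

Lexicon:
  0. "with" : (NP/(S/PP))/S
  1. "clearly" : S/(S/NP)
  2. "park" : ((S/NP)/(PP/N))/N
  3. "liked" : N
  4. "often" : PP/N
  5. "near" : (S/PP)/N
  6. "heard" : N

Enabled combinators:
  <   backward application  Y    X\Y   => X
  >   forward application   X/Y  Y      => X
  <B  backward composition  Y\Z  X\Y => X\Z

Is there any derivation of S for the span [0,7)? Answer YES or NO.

(NP/(S/PP))/S S/(S/NP) ((S/NP)/(PP/N))/N N PP/N (S/PP)/N N
CKY chart[0,7] = {NP}; S ∉ chart

NO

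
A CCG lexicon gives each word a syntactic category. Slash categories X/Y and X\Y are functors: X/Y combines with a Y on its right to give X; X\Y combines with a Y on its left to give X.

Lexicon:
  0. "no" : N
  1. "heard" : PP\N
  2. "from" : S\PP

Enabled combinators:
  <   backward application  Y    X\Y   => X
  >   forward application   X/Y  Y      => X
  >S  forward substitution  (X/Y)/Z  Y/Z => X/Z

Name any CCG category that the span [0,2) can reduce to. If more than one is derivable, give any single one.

PP

[0,3] S   <
  [0,2] PP   <
    [0,1] "no" : N
    [1,2] "heard" : PP\N
  [2,3] "from" : S\PP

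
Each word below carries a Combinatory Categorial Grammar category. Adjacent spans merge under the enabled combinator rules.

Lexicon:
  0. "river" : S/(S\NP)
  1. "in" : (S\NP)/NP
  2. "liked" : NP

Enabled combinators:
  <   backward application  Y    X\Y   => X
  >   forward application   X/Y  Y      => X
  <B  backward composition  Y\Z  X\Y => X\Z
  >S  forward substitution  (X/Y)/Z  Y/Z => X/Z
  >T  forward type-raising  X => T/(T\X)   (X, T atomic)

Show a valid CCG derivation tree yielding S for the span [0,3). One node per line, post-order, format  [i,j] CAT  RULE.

[0,3] S   >
  [0,1] "river" : S/(S\NP)
  [1,3] S\NP   >
    [1,2] "in" : (S\NP)/NP
    [2,3] "liked" : NP

[0,1] S/(S\NP)  lex  "river"
[1,2] (S\NP)/NP  lex  "in"
[2,3] NP  lex  "liked"
[1,3] S\NP  >  k=2
[0,3] S  >  k=1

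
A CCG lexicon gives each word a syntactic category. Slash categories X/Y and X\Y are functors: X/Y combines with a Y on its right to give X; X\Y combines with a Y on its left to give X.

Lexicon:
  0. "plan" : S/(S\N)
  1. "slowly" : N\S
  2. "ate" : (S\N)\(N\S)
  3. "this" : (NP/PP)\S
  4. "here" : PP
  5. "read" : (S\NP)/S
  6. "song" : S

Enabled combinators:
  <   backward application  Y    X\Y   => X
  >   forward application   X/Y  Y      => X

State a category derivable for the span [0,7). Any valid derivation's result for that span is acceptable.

[0,7] S   <
  [0,5] NP   >
    [0,4] NP/PP   <
      [0,3] S   >
        [0,1] "plan" : S/(S\N)
        [1,3] S\N   <
          [1,2] "slowly" : N\S
          [2,3] "ate" : (S\N)\(N\S)
      [3,4] "this" : (NP/PP)\S
    [4,5] "here" : PP
  [5,7] S\NP   >
    [5,6] "read" : (S\NP)/S
    [6,7] "song" : S

S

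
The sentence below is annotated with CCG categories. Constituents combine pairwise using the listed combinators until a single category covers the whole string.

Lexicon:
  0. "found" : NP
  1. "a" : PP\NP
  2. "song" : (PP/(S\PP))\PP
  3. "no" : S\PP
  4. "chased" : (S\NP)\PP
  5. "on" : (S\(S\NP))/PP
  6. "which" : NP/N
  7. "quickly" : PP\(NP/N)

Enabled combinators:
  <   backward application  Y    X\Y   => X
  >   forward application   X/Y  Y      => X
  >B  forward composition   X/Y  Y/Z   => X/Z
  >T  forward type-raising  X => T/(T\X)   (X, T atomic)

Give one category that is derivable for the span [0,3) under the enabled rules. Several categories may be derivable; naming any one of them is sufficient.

[0,8] S   <
  [0,5] S\NP   <
    [0,4] PP   >
      [0,3] PP/(S\PP)   <
        [0,2] PP   >
          [0,1] PP/(PP\NP)   >T
            [0,1] "found" : NP
          [1,2] "a" : PP\NP
        [2,3] "song" : (PP/(S\PP))\PP
      [3,4] "no" : S\PP
    [4,5] "chased" : (S\NP)\PP
  [5,8] S\(S\NP)   >
    [5,6] "on" : (S\(S\NP))/PP
    [6,8] PP   <
      [6,7] "which" : NP/N
      [7,8] "quickly" : PP\(NP/N)

PP/(S\PP)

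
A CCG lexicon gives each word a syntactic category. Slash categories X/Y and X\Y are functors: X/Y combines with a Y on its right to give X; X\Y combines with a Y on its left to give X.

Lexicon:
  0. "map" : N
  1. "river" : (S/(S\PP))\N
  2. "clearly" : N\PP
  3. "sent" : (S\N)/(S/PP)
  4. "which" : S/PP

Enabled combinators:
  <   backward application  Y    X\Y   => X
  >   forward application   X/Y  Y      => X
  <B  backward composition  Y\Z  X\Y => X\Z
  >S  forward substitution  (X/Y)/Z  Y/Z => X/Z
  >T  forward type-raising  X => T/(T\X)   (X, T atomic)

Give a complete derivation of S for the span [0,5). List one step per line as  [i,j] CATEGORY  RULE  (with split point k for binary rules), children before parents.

[0,5] S   >
  [0,2] S/(S\PP)   <
    [0,1] "map" : N
    [1,2] "river" : (S/(S\PP))\N
  [2,5] S\PP   <B
    [2,3] "clearly" : N\PP
    [3,5] S\N   >
      [3,4] "sent" : (S\N)/(S/PP)
      [4,5] "which" : S/PP

[0,1] N  lex  "map"
[1,2] (S/(S\PP))\N  lex  "river"
[0,2] S/(S\PP)  <  k=1
[2,3] N\PP  lex  "clearly"
[3,4] (S\N)/(S/PP)  lex  "sent"
[4,5] S/PP  lex  "which"
[3,5] S\N  >  k=4
[2,5] S\PP  <B  k=3
[0,5] S  >  k=2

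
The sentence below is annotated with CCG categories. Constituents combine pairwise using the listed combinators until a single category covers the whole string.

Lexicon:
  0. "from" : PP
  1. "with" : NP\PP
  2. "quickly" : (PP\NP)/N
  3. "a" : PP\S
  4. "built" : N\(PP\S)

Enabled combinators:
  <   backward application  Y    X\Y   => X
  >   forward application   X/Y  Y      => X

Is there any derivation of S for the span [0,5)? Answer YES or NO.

NO

PP NP\PP (PP\NP)/N PP\S N\(PP\S)
CKY chart[0,5] = {PP}; S ∉ chart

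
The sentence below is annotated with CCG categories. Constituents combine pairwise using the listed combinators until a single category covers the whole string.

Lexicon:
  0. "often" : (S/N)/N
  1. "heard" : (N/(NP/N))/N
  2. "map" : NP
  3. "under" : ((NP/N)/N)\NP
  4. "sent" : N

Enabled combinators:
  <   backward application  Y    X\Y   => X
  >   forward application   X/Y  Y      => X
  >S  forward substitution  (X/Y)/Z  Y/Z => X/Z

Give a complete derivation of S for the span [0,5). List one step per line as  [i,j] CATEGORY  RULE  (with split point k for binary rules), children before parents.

[0,1] (S/N)/N  lex  "often"
[1,2] (N/(NP/N))/N  lex  "heard"
[2,3] NP  lex  "map"
[3,4] ((NP/N)/N)\NP  lex  "under"
[2,4] (NP/N)/N  <  k=3
[1,4] N/N  >S  k=2
[0,4] S/N  >S  k=1
[4,5] N  lex  "sent"
[0,5] S  >  k=4

[0,5] S   >
  [0,4] S/N   >S
    [0,1] "often" : (S/N)/N
    [1,4] N/N   >S
      [1,2] "heard" : (N/(NP/N))/N
      [2,4] (NP/N)/N   <
        [2,3] "map" : NP
        [3,4] "under" : ((NP/N)/N)\NP
  [4,5] "sent" : N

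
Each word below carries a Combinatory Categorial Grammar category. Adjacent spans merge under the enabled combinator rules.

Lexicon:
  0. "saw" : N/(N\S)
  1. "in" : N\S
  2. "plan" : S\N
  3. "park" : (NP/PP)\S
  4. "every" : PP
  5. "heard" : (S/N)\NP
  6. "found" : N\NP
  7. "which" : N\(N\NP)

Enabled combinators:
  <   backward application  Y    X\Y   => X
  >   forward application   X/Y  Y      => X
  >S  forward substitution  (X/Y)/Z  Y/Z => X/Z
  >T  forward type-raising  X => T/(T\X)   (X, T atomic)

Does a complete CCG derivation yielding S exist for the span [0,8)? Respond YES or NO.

[0,8] S   >
  [0,6] S/N   <
    [0,5] NP   >
      [0,4] NP/PP   <
        [0,3] S   <
          [0,2] N   >
            [0,1] "saw" : N/(N\S)
            [1,2] "in" : N\S
          [2,3] "plan" : S\N
        [3,4] "park" : (NP/PP)\S
      [4,5] "every" : PP
    [5,6] "heard" : (S/N)\NP
  [6,8] N   <
    [6,7] "found" : N\NP
    [7,8] "which" : N\(N\NP)

YES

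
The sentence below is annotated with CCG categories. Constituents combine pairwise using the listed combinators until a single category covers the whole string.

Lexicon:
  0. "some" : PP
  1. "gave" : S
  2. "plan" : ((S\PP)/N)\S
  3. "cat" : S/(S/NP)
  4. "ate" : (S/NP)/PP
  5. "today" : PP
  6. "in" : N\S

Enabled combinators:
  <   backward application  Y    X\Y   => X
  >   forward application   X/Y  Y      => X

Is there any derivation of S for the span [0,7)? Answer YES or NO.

[0,7] S   <
  [0,1] "some" : PP
  [1,7] S\PP   >
    [1,3] (S\PP)/N   <
      [1,2] "gave" : S
      [2,3] "plan" : ((S\PP)/N)\S
    [3,7] N   <
      [3,6] S   >
        [3,4] "cat" : S/(S/NP)
        [4,6] S/NP   >
          [4,5] "ate" : (S/NP)/PP
          [5,6] "today" : PP
      [6,7] "in" : N\S

YES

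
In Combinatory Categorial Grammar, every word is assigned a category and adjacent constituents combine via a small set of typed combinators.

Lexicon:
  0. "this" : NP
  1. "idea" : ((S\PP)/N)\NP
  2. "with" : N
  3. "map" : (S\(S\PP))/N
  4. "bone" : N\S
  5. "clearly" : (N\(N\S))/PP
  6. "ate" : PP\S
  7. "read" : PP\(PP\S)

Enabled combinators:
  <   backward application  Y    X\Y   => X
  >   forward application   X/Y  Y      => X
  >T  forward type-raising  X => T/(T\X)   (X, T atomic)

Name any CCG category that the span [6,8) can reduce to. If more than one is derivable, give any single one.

[0,8] S   <
  [0,3] S\PP   >
    [0,2] (S\PP)/N   <
      [0,1] "this" : NP
      [1,2] "idea" : ((S\PP)/N)\NP
    [2,3] "with" : N
  [3,8] S\(S\PP)   >
    [3,4] "map" : (S\(S\PP))/N
    [4,8] N   <
      [4,5] "bone" : N\S
      [5,8] N\(N\S)   >
        [5,6] "clearly" : (N\(N\S))/PP
        [6,8] PP   <
          [6,7] "ate" : PP\S
          [7,8] "read" : PP\(PP\S)

PP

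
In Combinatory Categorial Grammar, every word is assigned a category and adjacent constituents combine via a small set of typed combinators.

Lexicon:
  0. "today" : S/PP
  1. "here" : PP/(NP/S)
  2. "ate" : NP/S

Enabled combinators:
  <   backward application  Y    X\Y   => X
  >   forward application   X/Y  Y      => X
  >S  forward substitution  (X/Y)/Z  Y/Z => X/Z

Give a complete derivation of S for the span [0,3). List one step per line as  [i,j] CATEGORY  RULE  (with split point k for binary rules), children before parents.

[0,3] S   >
  [0,1] "today" : S/PP
  [1,3] PP   >
    [1,2] "here" : PP/(NP/S)
    [2,3] "ate" : NP/S

[0,1] S/PP  lex  "today"
[1,2] PP/(NP/S)  lex  "here"
[2,3] NP/S  lex  "ate"
[1,3] PP  >  k=2
[0,3] S  >  k=1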